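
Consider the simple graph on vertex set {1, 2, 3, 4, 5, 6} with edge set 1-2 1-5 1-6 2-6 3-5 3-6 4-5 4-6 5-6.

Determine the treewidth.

A width-2 tree decomposition is:
Bags: B1 = {1, 5, 6}  B2 = {3, 5, 6}  B3 = {1, 2, 6}  B4 = {4, 5, 6}
Tree: B1–B2, B1–B3, B2–B4
The largest bag has 3 vertices, giving width 2; this decomposition certifies tw(G) ≤ 2. Conversely, {1, 2, 6} is a clique of size 3, and the vertices of any clique must share a bag in every tree decomposition; so some bag has ≥ 3 vertices and tw(G) ≥ 2. Hence tw(G) = 2 exactly.

2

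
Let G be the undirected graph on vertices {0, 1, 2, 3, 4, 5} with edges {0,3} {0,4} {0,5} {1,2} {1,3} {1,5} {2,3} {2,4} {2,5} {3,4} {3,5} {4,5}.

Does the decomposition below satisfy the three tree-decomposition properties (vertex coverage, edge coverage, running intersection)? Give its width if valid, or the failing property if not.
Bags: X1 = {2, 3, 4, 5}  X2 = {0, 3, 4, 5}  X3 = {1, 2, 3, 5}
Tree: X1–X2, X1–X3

Yes; width 3.

Checking the three conditions: (i) the bags cover all of {0, 1, 2, 3, 4, 5}; (ii) for each edge, some bag contains both endpoints; (iii) the bags containing any fixed vertex form a subtree. All hold, so the decomposition is valid with width 4 − 1 = 3.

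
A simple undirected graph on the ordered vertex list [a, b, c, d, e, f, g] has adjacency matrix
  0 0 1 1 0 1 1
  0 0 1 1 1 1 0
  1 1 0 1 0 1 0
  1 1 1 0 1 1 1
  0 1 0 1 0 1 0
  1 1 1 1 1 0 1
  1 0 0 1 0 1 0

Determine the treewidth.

3

A width-3 tree decomposition is:
Bags: B1 = {a, c, d, f}  B2 = {b, c, d, f}  B3 = {a, d, f, g}  B4 = {b, d, e, f}
Tree: B1–B2, B1–B3, B2–B4
Each bag holds 4 vertices, so the decomposition has width 3, which upper-bounds the treewidth. For the lower bound, the 4 vertices {a, d, f, g} are pairwise adjacent, and any tree decomposition puts a clique entirely inside one bag — forcing width ≥ 3. Therefore the treewidth is 3.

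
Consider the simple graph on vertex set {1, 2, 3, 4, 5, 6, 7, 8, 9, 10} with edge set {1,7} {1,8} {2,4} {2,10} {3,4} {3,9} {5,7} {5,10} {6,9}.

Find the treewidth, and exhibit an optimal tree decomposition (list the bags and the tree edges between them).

Every bag has size at most 2, so the width is 2 − 1 = 1 and tw(G) ≤ 1. Since G has at least one edge (e.g. 8–1), it is not an edgeless graph, so tw(G) ≥ 1. Combining the bounds, tw(G) = 1.

Treewidth 1.
One optimal decomposition is:
Bags: B1 = {1, 8}  B2 = {1, 7}  B3 = {5, 7}  B4 = {5, 10}  B5 = {2, 10}  B6 = {2, 4}  B7 = {3, 4}  B8 = {3, 9}  B9 = {6, 9}
Tree: B1–B2, B2–B3, B3–B4, B4–B5, B5–B6, B6–B7, B7–B8, B8–B9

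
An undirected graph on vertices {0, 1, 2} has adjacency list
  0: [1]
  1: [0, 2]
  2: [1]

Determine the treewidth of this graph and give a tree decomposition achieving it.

Each bag holds 2 vertices, so the decomposition has width 1, which upper-bounds the treewidth. Any graph with an edge has treewidth ≥ 1, and G has the edge 1–0. Hence tw(G) = 1 exactly.

Treewidth 1.
Bags: B1 = {0, 1}  B2 = {1, 2}
Tree: B1–B2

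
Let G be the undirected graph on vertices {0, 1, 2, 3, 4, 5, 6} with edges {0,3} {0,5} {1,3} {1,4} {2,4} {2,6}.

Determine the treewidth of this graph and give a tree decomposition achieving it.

Treewidth 1.
Bags: B1 = {0, 5}  B2 = {0, 3}  B3 = {1, 3}  B4 = {1, 4}  B5 = {2, 4}  B6 = {2, 6}
Tree: B1–B2, B2–B3, B3–B4, B4–B5, B5–B6

Every bag has size at most 2, so the width is 2 − 1 = 1 and tw(G) ≤ 1. G has an edge, so its treewidth is at least 1. Combining the bounds, tw(G) = 1.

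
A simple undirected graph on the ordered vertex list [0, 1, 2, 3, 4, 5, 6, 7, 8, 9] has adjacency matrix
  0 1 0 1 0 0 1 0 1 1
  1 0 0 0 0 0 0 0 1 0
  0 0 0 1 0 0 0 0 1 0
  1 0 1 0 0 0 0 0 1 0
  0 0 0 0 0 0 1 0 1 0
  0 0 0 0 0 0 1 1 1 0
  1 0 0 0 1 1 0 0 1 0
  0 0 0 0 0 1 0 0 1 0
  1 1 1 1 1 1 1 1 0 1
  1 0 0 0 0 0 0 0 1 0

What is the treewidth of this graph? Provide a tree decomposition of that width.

Treewidth 2.
One optimal decomposition is:
Bags: B1 = {0, 1, 8}  B2 = {0, 6, 8}  B3 = {5, 6, 8}  B4 = {5, 7, 8}  B5 = {4, 6, 8}  B6 = {0, 3, 8}  B7 = {2, 3, 8}  B8 = {0, 8, 9}
Tree: B1–B2, B2–B3, B3–B4, B2–B5, B2–B6, B6–B7, B2–B8

Every bag has size at most 3, so the width is 3 − 1 = 2 and tw(G) ≤ 2. For the lower bound, the 3 vertices {0, 1, 8} are pairwise adjacent, and any tree decomposition puts a clique entirely inside one bag — forcing width ≥ 2. Therefore the treewidth is 2.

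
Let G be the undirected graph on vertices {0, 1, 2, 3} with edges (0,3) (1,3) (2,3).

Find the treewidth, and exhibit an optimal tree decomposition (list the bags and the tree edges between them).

Treewidth 1.
Bags: B1 = {0, 3}  B2 = {2, 3}  B3 = {1, 3}
Tree: B1–B2, B2–B3

The largest bag has 2 vertices, giving width 1; this decomposition certifies tw(G) ≤ 1. G has an edge, so its treewidth is at least 1. Therefore the treewidth is 1.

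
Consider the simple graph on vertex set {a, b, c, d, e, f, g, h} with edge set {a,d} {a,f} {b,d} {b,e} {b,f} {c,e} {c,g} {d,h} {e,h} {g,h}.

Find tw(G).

A width-2 tree decomposition is:
Bags: B1 = {a, b, f}  B2 = {a, b, d}  B3 = {b, d, e}  B4 = {d, e, h}  B5 = {c, e, h}  B6 = {c, g, h}
Tree: B1–B2, B2–B3, B3–B4, B4–B5, B5–B6
Every bag has size at most 3, so the width is 3 − 1 = 2 and tw(G) ≤ 2. For the lower bound, G contains the cycle f–a–d–b–f, so G is not a forest; only forests have treewidth ≤ 1, hence tw(G) ≥ 2. Hence tw(G) = 2 exactly.

2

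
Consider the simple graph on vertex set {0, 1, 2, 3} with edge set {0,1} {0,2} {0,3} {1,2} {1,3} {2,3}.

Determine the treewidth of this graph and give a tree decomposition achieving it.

Treewidth 3.
One optimal decomposition is:
Bags: B1 = {0, 1, 2, 3}
Tree: (single bag)

With just one bag of size 4, the width is 4 − 1 = 3, so tw(G) ≤ 3. Conversely, {0, 1, 2, 3} is a clique of size 4, and the vertices of any clique must share a bag in every tree decomposition; so some bag has ≥ 4 vertices and tw(G) ≥ 3. Combining the bounds, tw(G) = 3.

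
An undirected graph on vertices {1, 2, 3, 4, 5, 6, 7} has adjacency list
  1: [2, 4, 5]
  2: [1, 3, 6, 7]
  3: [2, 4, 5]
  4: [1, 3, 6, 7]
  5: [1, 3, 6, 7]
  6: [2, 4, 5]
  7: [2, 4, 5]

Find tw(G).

3

A width-3 tree decomposition is:
Bags: B1 = {2, 4, 5, 7}  B2 = {1, 2, 4, 5}  B3 = {2, 4, 5, 6}  B4 = {2, 3, 4, 5}
Tree: B1–B2, B2–B3, B3–B4
Each bag holds 4 vertices, so the decomposition has width 3, which upper-bounds the treewidth. For the lower bound: the 4 vertex sets {2,7}, {1,5}, {4}, {6} are disjoint, each induces a connected subgraph, and every pair is joined by at least one edge of G. Contracting each set to a single vertex therefore yields K_{4} as a minor, and since treewidth is minor-monotone, tw(G) ≥ tw(K_{4}) = 3. Therefore the treewidth is 3.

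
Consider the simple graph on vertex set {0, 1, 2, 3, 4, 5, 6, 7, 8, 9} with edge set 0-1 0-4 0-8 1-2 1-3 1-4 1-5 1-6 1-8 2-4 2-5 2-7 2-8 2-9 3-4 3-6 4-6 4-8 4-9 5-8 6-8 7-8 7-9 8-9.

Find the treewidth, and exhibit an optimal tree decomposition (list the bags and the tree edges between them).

Every bag has size at most 4, so the width is 4 − 1 = 3 and tw(G) ≤ 3. For the lower bound, the 4 vertices {0, 1, 4, 8} are pairwise adjacent, and any tree decomposition puts a clique entirely inside one bag — forcing width ≥ 3. Combining the bounds, tw(G) = 3.

Treewidth 3.
One optimal decomposition is:
Bags: B1 = {1, 4, 6, 8}  B2 = {1, 2, 4, 8}  B3 = {1, 2, 5, 8}  B4 = {1, 3, 4, 6}  B5 = {2, 4, 8, 9}  B6 = {2, 7, 8, 9}  B7 = {0, 1, 4, 8}
Tree: B1–B2, B2–B3, B1–B4, B2–B5, B5–B6, B2–B7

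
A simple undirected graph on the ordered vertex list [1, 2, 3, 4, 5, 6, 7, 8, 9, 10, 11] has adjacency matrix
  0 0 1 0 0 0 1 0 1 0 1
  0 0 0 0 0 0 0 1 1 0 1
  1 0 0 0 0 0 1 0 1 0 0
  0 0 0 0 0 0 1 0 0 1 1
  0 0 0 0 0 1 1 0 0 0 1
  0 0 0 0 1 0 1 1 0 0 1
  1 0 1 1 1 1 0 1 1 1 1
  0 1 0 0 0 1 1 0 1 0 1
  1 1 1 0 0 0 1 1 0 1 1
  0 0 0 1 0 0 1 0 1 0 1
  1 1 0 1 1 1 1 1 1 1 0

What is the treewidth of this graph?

A width-3 tree decomposition is:
Bags: B1 = {1, 7, 9, 11}  B2 = {7, 9, 10, 11}  B3 = {7, 8, 9, 11}  B4 = {4, 7, 10, 11}  B5 = {1, 3, 7, 9}  B6 = {2, 8, 9, 11}  B7 = {6, 7, 8, 11}  B8 = {5, 6, 7, 11}
Tree: B1–B2, B1–B3, B2–B4, B1–B5, B3–B6, B3–B7, B7–B8
The largest bag has 4 vertices, giving width 3; this decomposition certifies tw(G) ≤ 3. For the lower bound, the 4 vertices {2, 8, 9, 11} are pairwise adjacent, and any tree decomposition puts a clique entirely inside one bag — forcing width ≥ 3. The upper and lower bounds meet at 3, so that is the treewidth.

3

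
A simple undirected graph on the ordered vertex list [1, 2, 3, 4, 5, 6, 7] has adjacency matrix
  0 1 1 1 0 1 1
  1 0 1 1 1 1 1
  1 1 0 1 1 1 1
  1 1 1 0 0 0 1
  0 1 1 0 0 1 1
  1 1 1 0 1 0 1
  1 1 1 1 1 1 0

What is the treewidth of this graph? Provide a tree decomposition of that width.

Every bag has size at most 5, so the width is 5 − 1 = 4 and tw(G) ≤ 4. Conversely, {1, 2, 3, 4, 7} is a clique of size 5, and the vertices of any clique must share a bag in every tree decomposition; so some bag has ≥ 5 vertices and tw(G) ≥ 4. The upper and lower bounds meet at 4, so that is the treewidth.

Treewidth 4.
One such decomposition:
Bags: B1 = {1, 2, 3, 6, 7}  B2 = {1, 2, 3, 4, 7}  B3 = {2, 3, 5, 6, 7}
Tree: B1–B2, B1–B3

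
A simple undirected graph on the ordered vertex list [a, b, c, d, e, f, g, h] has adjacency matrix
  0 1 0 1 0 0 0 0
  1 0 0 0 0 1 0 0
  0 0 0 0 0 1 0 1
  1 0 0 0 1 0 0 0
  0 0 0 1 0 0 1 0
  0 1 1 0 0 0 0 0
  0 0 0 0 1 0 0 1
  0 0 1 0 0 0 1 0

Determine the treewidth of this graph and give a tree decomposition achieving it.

Treewidth 2.
One such decomposition:
Bags: B1 = {a, b, f}  B2 = {a, c, f}  B3 = {a, c, h}  B4 = {a, g, h}  B5 = {a, e, g}  B6 = {a, d, e}
Tree: B1–B2, B2–B3, B3–B4, B4–B5, B5–B6

Each bag holds 3 vertices, so the decomposition has width 2, which upper-bounds the treewidth. The edges a–b–f–c–h–g–e–d–a form a cycle, so G is not a tree and its treewidth is at least 2. Combining the bounds, tw(G) = 2.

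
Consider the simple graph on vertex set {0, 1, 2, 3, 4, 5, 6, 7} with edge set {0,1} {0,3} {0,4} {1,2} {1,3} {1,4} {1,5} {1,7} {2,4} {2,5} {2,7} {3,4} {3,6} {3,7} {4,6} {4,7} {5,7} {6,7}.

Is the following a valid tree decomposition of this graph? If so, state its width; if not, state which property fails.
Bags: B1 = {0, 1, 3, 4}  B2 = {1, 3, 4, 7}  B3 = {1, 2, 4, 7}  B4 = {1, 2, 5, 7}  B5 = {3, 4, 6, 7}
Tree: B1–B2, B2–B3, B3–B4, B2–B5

Vertex coverage: the bags together contain {0, 1, 2, 3, 4, 5, 6, 7}, the full vertex set. Edge coverage: each edge of G has both endpoints in at least one bag. Running intersection: for every vertex, the bags containing it form a connected subtree. All three properties hold, so this is a valid tree decomposition of width max|bag| − 1 = 3, and hence tw(G) ≤ 3.

Yes; width 3.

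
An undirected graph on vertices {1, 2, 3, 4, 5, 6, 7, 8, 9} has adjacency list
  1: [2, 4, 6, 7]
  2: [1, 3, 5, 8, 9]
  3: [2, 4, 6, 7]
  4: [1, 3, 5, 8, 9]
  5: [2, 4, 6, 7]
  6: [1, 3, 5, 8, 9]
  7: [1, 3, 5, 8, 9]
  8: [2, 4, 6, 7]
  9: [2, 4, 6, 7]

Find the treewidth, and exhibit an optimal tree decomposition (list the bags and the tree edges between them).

Treewidth 4.
Bags: B1 = {2, 4, 6, 7, 8}  B2 = {2, 4, 6, 7, 9}  B3 = {2, 4, 5, 6, 7}  B4 = {1, 2, 4, 6, 7}  B5 = {2, 3, 4, 6, 7}
Tree: B1–B2, B2–B3, B3–B4, B4–B5

Each bag holds 5 vertices, so the decomposition has width 4, which upper-bounds the treewidth. For the lower bound: the 5 vertex sets {4,8}, {2,9}, {5,7}, {6}, {1} are disjoint, each induces a connected subgraph, and every pair is joined by at least one edge of G. Contracting each set to a single vertex therefore yields K_{5} as a minor, and since treewidth is minor-monotone, tw(G) ≥ tw(K_{5}) = 4. Therefore the treewidth is 4.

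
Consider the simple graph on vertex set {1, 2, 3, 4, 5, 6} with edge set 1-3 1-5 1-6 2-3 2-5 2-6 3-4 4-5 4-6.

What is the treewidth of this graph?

3

A width-3 tree decomposition is:
Bags: B1 = {2, 3, 5, 6}  B2 = {1, 3, 5, 6}  B3 = {3, 4, 5, 6}
Tree: B1–B2, B2–B3
Every bag has size at most 4, so the width is 4 − 1 = 3 and tw(G) ≤ 3. For the lower bound: the 4 vertex sets {2,6}, {1,5}, {3}, {4} are disjoint, each induces a connected subgraph, and every pair is joined by at least one edge of G. Contracting each set to a single vertex therefore yields K_{4} as a minor, and since treewidth is minor-monotone, tw(G) ≥ tw(K_{4}) = 3. Combining the bounds, tw(G) = 3.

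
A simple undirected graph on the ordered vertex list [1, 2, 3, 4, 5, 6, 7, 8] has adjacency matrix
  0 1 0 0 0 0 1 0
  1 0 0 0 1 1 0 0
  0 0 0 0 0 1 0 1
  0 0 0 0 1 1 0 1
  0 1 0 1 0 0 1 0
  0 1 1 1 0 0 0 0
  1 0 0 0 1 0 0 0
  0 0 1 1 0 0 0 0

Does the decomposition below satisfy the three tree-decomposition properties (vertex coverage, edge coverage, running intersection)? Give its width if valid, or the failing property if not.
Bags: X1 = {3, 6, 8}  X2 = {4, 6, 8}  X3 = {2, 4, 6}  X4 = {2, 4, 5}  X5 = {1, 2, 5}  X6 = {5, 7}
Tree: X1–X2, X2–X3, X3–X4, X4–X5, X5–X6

No — edge (1,7) lies in no bag.

A tree decomposition must satisfy three properties: every vertex lies in some bag; for every edge, both endpoints lie together in some bag; and for every vertex, the bags containing it form a connected subtree. Here edge (1,7) lies in no bag, so the decomposition is invalid.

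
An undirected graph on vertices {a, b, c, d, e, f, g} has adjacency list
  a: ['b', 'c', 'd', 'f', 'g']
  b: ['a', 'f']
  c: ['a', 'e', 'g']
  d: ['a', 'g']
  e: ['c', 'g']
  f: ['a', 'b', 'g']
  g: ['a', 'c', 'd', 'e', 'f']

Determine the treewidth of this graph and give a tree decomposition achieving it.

Treewidth 2.
One optimal decomposition is:
Bags: B1 = {a, c, g}  B2 = {c, e, g}  B3 = {a, f, g}  B4 = {a, b, f}  B5 = {a, d, g}
Tree: B1–B2, B1–B3, B3–B4, B1–B5

The largest bag has 3 vertices, giving width 2; this decomposition certifies tw(G) ≤ 2. Conversely, {c, e, g} is a clique of size 3, and the vertices of any clique must share a bag in every tree decomposition; so some bag has ≥ 3 vertices and tw(G) ≥ 2. Combining the bounds, tw(G) = 2.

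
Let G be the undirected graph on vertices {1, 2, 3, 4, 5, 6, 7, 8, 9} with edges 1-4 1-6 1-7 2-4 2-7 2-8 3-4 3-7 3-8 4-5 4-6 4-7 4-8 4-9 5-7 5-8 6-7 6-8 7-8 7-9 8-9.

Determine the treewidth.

3

A width-3 tree decomposition is:
Bags: B1 = {4, 7, 8, 9}  B2 = {4, 6, 7, 8}  B3 = {4, 5, 7, 8}  B4 = {1, 4, 6, 7}  B5 = {3, 4, 7, 8}  B6 = {2, 4, 7, 8}
Tree: B1–B2, B2–B3, B2–B4, B2–B5, B2–B6
Every bag has size at most 4, so the width is 4 − 1 = 3 and tw(G) ≤ 3. For the lower bound, the 4 vertices {2, 4, 7, 8} are pairwise adjacent, and any tree decomposition puts a clique entirely inside one bag — forcing width ≥ 3. The upper and lower bounds meet at 3, so that is the treewidth.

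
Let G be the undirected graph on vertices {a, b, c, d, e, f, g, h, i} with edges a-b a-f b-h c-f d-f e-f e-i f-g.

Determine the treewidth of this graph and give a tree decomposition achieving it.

Each bag holds 2 vertices, so the decomposition has width 1, which upper-bounds the treewidth. Any graph with an edge has treewidth ≥ 1, and G has the edge a–f. Combining the bounds, tw(G) = 1.

Treewidth 1.
One such decomposition:
Bags: B1 = {a, f}  B2 = {d, f}  B3 = {c, f}  B4 = {f, g}  B5 = {a, b}  B6 = {b, h}  B7 = {e, f}  B8 = {e, i}
Tree: B1–B2, B2–B3, B1–B4, B1–B5, B5–B6, B3–B7, B7–B8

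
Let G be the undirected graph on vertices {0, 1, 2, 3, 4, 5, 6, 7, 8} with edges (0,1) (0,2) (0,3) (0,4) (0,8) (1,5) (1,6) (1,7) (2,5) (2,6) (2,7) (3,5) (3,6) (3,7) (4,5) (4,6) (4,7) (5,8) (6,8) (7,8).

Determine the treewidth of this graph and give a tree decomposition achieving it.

Treewidth 4.
One optimal decomposition is:
Bags: B1 = {0, 3, 5, 6, 7}  B2 = {0, 2, 5, 6, 7}  B3 = {0, 5, 6, 7, 8}  B4 = {0, 4, 5, 6, 7}  B5 = {0, 1, 5, 6, 7}
Tree: B1–B2, B2–B3, B3–B4, B4–B5

Every bag has size at most 5, so the width is 5 − 1 = 4 and tw(G) ≤ 4. For the lower bound: the 5 vertex sets {3,7}, {2,5}, {0,8}, {6}, {4} are disjoint, each induces a connected subgraph, and every pair is joined by at least one edge of G. Contracting each set to a single vertex therefore yields K_{5} as a minor, and since treewidth is minor-monotone, tw(G) ≥ tw(K_{5}) = 4. Hence tw(G) = 4 exactly.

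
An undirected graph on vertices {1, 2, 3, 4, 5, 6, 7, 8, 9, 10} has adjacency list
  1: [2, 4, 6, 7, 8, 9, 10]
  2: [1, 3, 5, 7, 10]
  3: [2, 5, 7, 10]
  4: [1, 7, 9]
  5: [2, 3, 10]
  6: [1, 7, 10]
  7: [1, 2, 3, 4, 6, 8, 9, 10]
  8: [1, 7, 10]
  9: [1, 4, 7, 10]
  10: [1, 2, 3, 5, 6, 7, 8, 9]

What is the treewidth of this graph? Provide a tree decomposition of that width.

Treewidth 3.
Bags: B1 = {1, 2, 7, 10}  B2 = {2, 3, 7, 10}  B3 = {1, 7, 8, 10}  B4 = {1, 7, 9, 10}  B5 = {1, 6, 7, 10}  B6 = {2, 3, 5, 10}  B7 = {1, 4, 7, 9}
Tree: B1–B2, B1–B3, B3–B4, B1–B5, B2–B6, B4–B7

Each bag holds 4 vertices, so the decomposition has width 3, which upper-bounds the treewidth. On the other hand G contains the 4-clique {2, 3, 5, 10}. A clique must lie in a single bag of any decomposition, so no decomposition can have width below 3. Hence tw(G) = 3 exactly.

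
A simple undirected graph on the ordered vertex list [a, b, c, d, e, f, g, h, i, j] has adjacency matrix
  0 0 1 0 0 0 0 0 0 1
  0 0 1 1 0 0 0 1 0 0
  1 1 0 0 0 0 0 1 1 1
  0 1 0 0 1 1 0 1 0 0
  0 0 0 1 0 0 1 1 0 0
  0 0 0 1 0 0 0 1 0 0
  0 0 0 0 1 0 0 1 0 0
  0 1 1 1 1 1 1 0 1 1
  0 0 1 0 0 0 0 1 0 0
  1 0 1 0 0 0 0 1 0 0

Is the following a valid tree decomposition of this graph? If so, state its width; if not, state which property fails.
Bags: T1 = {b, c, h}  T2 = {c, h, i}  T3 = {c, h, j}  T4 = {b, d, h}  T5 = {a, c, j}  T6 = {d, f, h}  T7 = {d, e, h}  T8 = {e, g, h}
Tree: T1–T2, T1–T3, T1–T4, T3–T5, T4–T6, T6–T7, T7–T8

Every vertex of G appears in some bag (union = {a, b, c, d, e, f, g, h, i, j}); every edge is covered by a bag; and for each vertex v the set of bags containing v is connected in the bag tree. The decomposition is therefore valid. The largest bag has 3 vertices, so the width is 2.

Yes; width 2.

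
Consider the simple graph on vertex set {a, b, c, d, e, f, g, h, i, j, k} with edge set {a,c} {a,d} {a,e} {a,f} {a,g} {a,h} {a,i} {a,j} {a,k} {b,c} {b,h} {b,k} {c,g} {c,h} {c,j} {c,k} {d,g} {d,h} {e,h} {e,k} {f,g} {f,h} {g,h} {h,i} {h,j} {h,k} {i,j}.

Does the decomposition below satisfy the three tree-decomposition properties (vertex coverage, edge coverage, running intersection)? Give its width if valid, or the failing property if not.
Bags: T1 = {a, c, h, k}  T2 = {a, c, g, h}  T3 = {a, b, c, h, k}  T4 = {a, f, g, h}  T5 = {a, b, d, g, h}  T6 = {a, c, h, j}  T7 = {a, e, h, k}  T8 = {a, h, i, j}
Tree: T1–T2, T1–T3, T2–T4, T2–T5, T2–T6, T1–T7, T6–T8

A tree decomposition must satisfy three properties: every vertex lies in some bag; for every edge, both endpoints lie together in some bag; and for every vertex, the bags containing it form a connected subtree. Here bags containing vertex b are not connected in the tree, so the decomposition is invalid.

No — bags containing vertex b are not connected in the tree.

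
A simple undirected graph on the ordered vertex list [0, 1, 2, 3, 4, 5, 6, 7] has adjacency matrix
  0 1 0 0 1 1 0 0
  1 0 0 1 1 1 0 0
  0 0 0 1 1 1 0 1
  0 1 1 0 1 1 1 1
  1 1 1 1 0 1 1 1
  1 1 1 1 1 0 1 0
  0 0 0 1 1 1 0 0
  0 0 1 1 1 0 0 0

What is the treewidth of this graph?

3

A width-3 tree decomposition is:
Bags: B1 = {1, 3, 4, 5}  B2 = {2, 3, 4, 5}  B3 = {0, 1, 4, 5}  B4 = {2, 3, 4, 7}  B5 = {3, 4, 5, 6}
Tree: B1–B2, B1–B3, B2–B4, B2–B5
The largest bag has 4 vertices, giving width 3; this decomposition certifies tw(G) ≤ 3. On the other hand G contains the 4-clique {0, 1, 4, 5}. A clique must lie in a single bag of any decomposition, so no decomposition can have width below 3. Combining the bounds, tw(G) = 3.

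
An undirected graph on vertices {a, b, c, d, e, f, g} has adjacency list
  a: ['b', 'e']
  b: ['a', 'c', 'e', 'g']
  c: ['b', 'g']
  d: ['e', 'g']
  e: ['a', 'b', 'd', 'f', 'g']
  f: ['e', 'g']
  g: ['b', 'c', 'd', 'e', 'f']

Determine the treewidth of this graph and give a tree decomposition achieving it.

Treewidth 2.
One optimal decomposition is:
Bags: B1 = {b, e, g}  B2 = {e, f, g}  B3 = {d, e, g}  B4 = {b, c, g}  B5 = {a, b, e}
Tree: B1–B2, B2–B3, B1–B4, B1–B5

Every bag has size at most 3, so the width is 3 − 1 = 2 and tw(G) ≤ 2. On the other hand G contains the 3-clique {d, e, g}. A clique must lie in a single bag of any decomposition, so no decomposition can have width below 2. Combining the bounds, tw(G) = 2.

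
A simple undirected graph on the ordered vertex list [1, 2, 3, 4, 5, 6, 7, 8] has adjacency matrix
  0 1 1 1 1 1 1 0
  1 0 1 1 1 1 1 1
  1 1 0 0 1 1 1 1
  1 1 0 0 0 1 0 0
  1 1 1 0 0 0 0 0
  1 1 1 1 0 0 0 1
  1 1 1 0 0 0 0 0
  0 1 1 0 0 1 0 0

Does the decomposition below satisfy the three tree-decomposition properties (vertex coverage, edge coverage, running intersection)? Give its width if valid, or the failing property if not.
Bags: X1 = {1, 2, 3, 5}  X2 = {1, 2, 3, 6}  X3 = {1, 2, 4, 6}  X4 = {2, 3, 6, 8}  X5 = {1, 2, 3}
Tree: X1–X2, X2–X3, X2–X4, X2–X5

A tree decomposition must satisfy three properties: every vertex lies in some bag; for every edge, both endpoints lie together in some bag; and for every vertex, the bags containing it form a connected subtree. Here vertex 7 appears in no bag, so the decomposition is invalid.

No — vertex 7 appears in no bag.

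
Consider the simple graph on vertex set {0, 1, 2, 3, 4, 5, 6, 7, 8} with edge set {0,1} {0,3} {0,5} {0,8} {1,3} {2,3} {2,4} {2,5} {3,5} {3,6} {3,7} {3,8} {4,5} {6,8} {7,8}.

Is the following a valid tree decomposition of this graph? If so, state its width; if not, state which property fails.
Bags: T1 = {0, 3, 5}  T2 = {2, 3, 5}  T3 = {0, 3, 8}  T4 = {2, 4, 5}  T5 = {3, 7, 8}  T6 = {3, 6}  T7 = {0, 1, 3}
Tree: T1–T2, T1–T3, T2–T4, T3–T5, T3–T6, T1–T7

No — edge (8,6) lies in no bag.

A tree decomposition must satisfy three properties: every vertex lies in some bag; for every edge, both endpoints lie together in some bag; and for every vertex, the bags containing it form a connected subtree. Here edge (8,6) lies in no bag, so the decomposition is invalid.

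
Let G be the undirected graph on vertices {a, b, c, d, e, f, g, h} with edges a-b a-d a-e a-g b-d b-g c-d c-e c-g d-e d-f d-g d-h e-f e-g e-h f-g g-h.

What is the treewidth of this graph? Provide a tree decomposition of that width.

Each bag holds 4 vertices, so the decomposition has width 3, which upper-bounds the treewidth. Conversely, {d, e, g, h} is a clique of size 4, and the vertices of any clique must share a bag in every tree decomposition; so some bag has ≥ 4 vertices and tw(G) ≥ 3. Combining the bounds, tw(G) = 3.

Treewidth 3.
One such decomposition:
Bags: B1 = {d, e, g, h}  B2 = {d, e, f, g}  B3 = {a, d, e, g}  B4 = {a, b, d, g}  B5 = {c, d, e, g}
Tree: B1–B2, B1–B3, B3–B4, B3–B5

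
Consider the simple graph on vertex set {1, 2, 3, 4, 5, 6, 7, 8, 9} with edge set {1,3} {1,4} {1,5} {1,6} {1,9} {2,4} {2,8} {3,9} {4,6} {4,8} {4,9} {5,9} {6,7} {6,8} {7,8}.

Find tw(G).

A width-2 tree decomposition is:
Bags: B1 = {6, 7, 8}  B2 = {4, 6, 8}  B3 = {2, 4, 8}  B4 = {1, 4, 6}  B5 = {1, 4, 9}  B6 = {1, 5, 9}  B7 = {1, 3, 9}
Tree: B1–B2, B2–B3, B2–B4, B4–B5, B5–B6, B5–B7
The largest bag has 3 vertices, giving width 2; this decomposition certifies tw(G) ≤ 2. Conversely, {2, 4, 8} is a clique of size 3, and the vertices of any clique must share a bag in every tree decomposition; so some bag has ≥ 3 vertices and tw(G) ≥ 2. The upper and lower bounds meet at 2, so that is the treewidth.

2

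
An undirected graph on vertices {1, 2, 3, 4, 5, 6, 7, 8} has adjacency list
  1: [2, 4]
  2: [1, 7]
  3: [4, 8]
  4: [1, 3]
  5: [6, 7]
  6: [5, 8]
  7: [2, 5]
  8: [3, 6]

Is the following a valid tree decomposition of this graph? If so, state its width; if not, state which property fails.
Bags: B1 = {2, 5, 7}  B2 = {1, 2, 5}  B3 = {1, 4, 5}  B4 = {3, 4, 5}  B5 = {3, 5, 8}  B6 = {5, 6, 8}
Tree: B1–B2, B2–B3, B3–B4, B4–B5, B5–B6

Yes; width 2.

Checking the three conditions: (i) the bags cover all of {1, 2, 3, 4, 5, 6, 7, 8}; (ii) for each edge, some bag contains both endpoints; (iii) the bags containing any fixed vertex form a subtree. All hold, so the decomposition is valid with width 3 − 1 = 2.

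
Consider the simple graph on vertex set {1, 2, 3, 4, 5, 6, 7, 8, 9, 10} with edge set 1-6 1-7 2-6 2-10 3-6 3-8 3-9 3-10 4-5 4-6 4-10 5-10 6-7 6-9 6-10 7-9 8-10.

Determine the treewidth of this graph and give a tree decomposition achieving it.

Every bag has size at most 3, so the width is 3 − 1 = 2 and tw(G) ≤ 2. On the other hand G contains the 3-clique {3, 8, 10}. A clique must lie in a single bag of any decomposition, so no decomposition can have width below 2. Therefore the treewidth is 2.

Treewidth 2.
Bags: B1 = {3, 6, 10}  B2 = {3, 6, 9}  B3 = {3, 8, 10}  B4 = {4, 6, 10}  B5 = {2, 6, 10}  B6 = {4, 5, 10}  B7 = {6, 7, 9}  B8 = {1, 6, 7}
Tree: B1–B2, B1–B3, B1–B4, B1–B5, B4–B6, B2–B7, B7–B8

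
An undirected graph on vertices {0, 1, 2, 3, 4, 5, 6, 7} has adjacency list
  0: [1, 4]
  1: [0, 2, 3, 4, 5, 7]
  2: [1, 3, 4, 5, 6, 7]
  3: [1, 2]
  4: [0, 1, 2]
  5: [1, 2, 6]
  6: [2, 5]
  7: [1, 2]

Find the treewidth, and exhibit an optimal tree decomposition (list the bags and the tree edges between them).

Each bag holds 3 vertices, so the decomposition has width 2, which upper-bounds the treewidth. Conversely, {0, 1, 4} is a clique of size 3, and the vertices of any clique must share a bag in every tree decomposition; so some bag has ≥ 3 vertices and tw(G) ≥ 2. Combining the bounds, tw(G) = 2.

Treewidth 2.
Bags: B1 = {1, 2, 4}  B2 = {1, 2, 5}  B3 = {0, 1, 4}  B4 = {2, 5, 6}  B5 = {1, 2, 3}  B6 = {1, 2, 7}
Tree: B1–B2, B1–B3, B2–B4, B2–B5, B2–B6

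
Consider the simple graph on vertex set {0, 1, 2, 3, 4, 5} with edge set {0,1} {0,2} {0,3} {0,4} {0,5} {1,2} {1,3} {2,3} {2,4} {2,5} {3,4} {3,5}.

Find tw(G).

3

A width-3 tree decomposition is:
Bags: B1 = {0, 1, 2, 3}  B2 = {0, 2, 3, 5}  B3 = {0, 2, 3, 4}
Tree: B1–B2, B1–B3
The largest bag has 4 vertices, giving width 3; this decomposition certifies tw(G) ≤ 3. Conversely, {0, 1, 2, 3} is a clique of size 4, and the vertices of any clique must share a bag in every tree decomposition; so some bag has ≥ 4 vertices and tw(G) ≥ 3. Therefore the treewidth is 3.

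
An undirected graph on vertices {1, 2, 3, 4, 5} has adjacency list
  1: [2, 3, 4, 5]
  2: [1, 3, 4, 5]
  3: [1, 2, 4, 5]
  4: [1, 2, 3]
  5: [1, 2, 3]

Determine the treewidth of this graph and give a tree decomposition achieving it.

Treewidth 3.
One optimal decomposition is:
Bags: B1 = {1, 2, 3, 5}  B2 = {1, 2, 3, 4}
Tree: B1–B2

The largest bag has 4 vertices, giving width 3; this decomposition certifies tw(G) ≤ 3. For the lower bound, the 4 vertices {1, 2, 3, 4} are pairwise adjacent, and any tree decomposition puts a clique entirely inside one bag — forcing width ≥ 3. The upper and lower bounds meet at 3, so that is the treewidth.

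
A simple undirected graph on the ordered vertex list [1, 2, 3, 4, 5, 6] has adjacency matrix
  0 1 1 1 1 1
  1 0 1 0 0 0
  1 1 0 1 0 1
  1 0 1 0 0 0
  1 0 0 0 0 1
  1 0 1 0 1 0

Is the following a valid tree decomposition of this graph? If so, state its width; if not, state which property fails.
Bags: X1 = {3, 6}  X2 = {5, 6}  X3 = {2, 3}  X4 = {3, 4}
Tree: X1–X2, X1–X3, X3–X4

No — vertex 1 appears in no bag.

A tree decomposition must satisfy three properties: every vertex lies in some bag; for every edge, both endpoints lie together in some bag; and for every vertex, the bags containing it form a connected subtree. Here vertex 1 appears in no bag, so the decomposition is invalid.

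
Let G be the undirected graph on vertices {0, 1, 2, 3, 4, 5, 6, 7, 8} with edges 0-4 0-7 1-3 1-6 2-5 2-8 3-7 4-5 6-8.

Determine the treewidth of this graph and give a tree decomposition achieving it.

Each bag holds 3 vertices, so the decomposition has width 2, which upper-bounds the treewidth. The edges 3–7–0–4–5–2–8–6–1–3 form a cycle, so G is not a tree and its treewidth is at least 2. The upper and lower bounds meet at 2, so that is the treewidth.

Treewidth 2.
Bags: B1 = {0, 3, 7}  B2 = {0, 3, 4}  B3 = {3, 4, 5}  B4 = {2, 3, 5}  B5 = {2, 3, 8}  B6 = {3, 6, 8}  B7 = {1, 3, 6}
Tree: B1–B2, B2–B3, B3–B4, B4–B5, B5–B6, B6–B7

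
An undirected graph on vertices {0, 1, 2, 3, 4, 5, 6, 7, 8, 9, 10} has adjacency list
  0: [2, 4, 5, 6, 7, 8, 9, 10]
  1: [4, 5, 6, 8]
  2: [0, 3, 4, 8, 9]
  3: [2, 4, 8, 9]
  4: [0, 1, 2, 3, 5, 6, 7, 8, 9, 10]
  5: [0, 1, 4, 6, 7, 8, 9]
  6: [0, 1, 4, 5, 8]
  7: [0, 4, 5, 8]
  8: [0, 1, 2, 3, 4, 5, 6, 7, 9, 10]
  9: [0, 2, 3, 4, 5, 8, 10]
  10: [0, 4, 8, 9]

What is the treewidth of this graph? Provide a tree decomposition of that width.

The largest bag has 5 vertices, giving width 4; this decomposition certifies tw(G) ≤ 4. On the other hand G contains the 5-clique {0, 2, 4, 8, 9}. A clique must lie in a single bag of any decomposition, so no decomposition can have width below 4. Combining the bounds, tw(G) = 4.

Treewidth 4.
One optimal decomposition is:
Bags: B1 = {0, 4, 5, 8, 9}  B2 = {0, 4, 5, 6, 8}  B3 = {0, 4, 5, 7, 8}  B4 = {1, 4, 5, 6, 8}  B5 = {0, 4, 8, 9, 10}  B6 = {0, 2, 4, 8, 9}  B7 = {2, 3, 4, 8, 9}
Tree: B1–B2, B1–B3, B2–B4, B1–B5, B1–B6, B6–B7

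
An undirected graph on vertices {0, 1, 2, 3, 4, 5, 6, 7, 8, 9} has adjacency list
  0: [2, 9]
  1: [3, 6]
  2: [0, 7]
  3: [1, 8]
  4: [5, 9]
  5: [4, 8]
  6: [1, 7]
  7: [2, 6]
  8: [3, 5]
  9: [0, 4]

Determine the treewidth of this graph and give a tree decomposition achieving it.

The largest bag has 3 vertices, giving width 2; this decomposition certifies tw(G) ≤ 2. The edges 7–6–1–3–8–5–4–9–0–2–7 form a cycle, so G is not a tree and its treewidth is at least 2. Hence tw(G) = 2 exactly.

Treewidth 2.
Bags: B1 = {1, 6, 7}  B2 = {1, 3, 7}  B3 = {3, 7, 8}  B4 = {5, 7, 8}  B5 = {4, 5, 7}  B6 = {4, 7, 9}  B7 = {0, 7, 9}  B8 = {0, 2, 7}
Tree: B1–B2, B2–B3, B3–B4, B4–B5, B5–B6, B6–B7, B7–B8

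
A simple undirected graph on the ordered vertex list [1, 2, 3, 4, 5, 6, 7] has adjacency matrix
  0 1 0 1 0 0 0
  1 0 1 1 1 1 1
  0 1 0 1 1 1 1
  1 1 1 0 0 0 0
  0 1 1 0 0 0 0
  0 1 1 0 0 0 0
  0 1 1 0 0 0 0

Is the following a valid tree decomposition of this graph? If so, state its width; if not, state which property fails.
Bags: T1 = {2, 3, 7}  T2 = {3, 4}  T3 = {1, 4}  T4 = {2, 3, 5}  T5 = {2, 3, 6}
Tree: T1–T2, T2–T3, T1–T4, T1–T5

A tree decomposition must satisfy three properties: every vertex lies in some bag; for every edge, both endpoints lie together in some bag; and for every vertex, the bags containing it form a connected subtree. Here edge (2,4) lies in no bag, so the decomposition is invalid.

No — edge (2,4) lies in no bag.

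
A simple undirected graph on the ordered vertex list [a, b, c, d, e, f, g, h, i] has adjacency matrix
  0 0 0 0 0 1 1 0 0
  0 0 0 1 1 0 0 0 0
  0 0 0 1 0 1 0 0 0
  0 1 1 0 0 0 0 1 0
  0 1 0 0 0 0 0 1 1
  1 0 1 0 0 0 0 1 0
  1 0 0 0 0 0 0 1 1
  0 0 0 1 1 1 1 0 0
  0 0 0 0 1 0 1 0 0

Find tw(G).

A width-3 tree decomposition is:
Bags: B1 = {b, d, e, i}  B2 = {d, e, h, i}  B3 = {d, g, h, i}  B4 = {c, d, g, h}  B5 = {c, f, g, h}  B6 = {a, c, f, g}
Tree: B1–B2, B2–B3, B3–B4, B4–B5, B5–B6
The largest bag has 4 vertices, giving width 3; this decomposition certifies tw(G) ≤ 3. For the lower bound: the 4 vertex sets {b,e,i}, {d}, {h}, {a,c,f,g} are disjoint, each induces a connected subgraph, and every pair is joined by at least one edge of G. Contracting each set to a single vertex therefore yields K_{4} as a minor, and since treewidth is minor-monotone, tw(G) ≥ tw(K_{4}) = 3. Hence tw(G) = 3 exactly.

3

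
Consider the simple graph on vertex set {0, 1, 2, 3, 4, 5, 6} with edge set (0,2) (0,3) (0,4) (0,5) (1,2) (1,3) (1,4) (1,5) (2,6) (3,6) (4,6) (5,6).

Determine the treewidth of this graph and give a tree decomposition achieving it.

The largest bag has 4 vertices, giving width 3; this decomposition certifies tw(G) ≤ 3. For the lower bound: the 4 vertex sets {3,6}, {1,2}, {0}, {5} are disjoint, each induces a connected subgraph, and every pair is joined by at least one edge of G. Contracting each set to a single vertex therefore yields K_{4} as a minor, and since treewidth is minor-monotone, tw(G) ≥ tw(K_{4}) = 3. The upper and lower bounds meet at 3, so that is the treewidth.

Treewidth 3.
Bags: B1 = {0, 1, 3, 6}  B2 = {0, 1, 2, 6}  B3 = {0, 1, 5, 6}  B4 = {0, 1, 4, 6}
Tree: B1–B2, B2–B3, B3–B4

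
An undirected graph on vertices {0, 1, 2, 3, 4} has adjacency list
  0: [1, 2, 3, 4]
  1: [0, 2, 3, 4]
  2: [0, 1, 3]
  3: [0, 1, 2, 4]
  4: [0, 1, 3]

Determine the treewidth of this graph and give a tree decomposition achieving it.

The largest bag has 4 vertices, giving width 3; this decomposition certifies tw(G) ≤ 3. For the lower bound, the 4 vertices {0, 1, 2, 3} are pairwise adjacent, and any tree decomposition puts a clique entirely inside one bag — forcing width ≥ 3. Combining the bounds, tw(G) = 3.

Treewidth 3.
Bags: B1 = {0, 1, 3, 4}  B2 = {0, 1, 2, 3}
Tree: B1–B2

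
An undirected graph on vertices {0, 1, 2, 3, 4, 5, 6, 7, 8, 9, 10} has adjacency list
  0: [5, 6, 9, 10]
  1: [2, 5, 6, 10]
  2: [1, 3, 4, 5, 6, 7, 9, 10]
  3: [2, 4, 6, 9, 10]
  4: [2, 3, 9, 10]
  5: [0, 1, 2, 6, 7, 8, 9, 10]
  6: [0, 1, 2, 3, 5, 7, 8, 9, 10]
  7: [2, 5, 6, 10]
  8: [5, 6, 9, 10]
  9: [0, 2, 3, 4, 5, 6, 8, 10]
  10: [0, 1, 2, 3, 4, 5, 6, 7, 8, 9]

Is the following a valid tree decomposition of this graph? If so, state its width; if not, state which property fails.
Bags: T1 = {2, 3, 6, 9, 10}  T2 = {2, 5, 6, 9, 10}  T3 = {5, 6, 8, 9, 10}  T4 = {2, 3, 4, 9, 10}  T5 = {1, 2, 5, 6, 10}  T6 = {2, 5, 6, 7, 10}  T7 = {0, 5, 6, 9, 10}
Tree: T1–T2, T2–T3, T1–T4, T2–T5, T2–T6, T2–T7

Checking the three conditions: (i) the bags cover all of {0, 1, 2, 3, 4, 5, 6, 7, 8, 9, 10}; (ii) for each edge, some bag contains both endpoints; (iii) the bags containing any fixed vertex form a subtree. All hold, so the decomposition is valid with width 5 − 1 = 4.

Yes; width 4.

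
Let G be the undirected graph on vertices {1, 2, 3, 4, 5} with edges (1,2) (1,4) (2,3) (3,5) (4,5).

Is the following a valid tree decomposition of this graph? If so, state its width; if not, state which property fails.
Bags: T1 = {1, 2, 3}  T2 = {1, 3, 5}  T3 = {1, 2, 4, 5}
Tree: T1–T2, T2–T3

A tree decomposition must satisfy three properties: every vertex lies in some bag; for every edge, both endpoints lie together in some bag; and for every vertex, the bags containing it form a connected subtree. Here bags containing vertex 2 are not connected in the tree, so the decomposition is invalid.

No — bags containing vertex 2 are not connected in the tree.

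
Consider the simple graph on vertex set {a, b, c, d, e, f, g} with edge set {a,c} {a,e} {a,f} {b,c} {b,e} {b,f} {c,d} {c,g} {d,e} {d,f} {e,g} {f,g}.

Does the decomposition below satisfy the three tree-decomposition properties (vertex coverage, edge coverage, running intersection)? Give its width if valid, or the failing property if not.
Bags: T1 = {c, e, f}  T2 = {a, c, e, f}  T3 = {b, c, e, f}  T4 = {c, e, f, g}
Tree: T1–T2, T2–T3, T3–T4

No — vertex d appears in no bag.

A tree decomposition must satisfy three properties: every vertex lies in some bag; for every edge, both endpoints lie together in some bag; and for every vertex, the bags containing it form a connected subtree. Here vertex d appears in no bag, so the decomposition is invalid.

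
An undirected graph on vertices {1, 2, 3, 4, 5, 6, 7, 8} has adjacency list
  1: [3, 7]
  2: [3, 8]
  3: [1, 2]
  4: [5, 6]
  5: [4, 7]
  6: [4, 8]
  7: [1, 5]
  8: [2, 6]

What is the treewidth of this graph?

2

A width-2 tree decomposition is:
Bags: B1 = {1, 3, 7}  B2 = {3, 5, 7}  B3 = {3, 4, 5}  B4 = {3, 4, 6}  B5 = {3, 6, 8}  B6 = {2, 3, 8}
Tree: B1–B2, B2–B3, B3–B4, B4–B5, B5–B6
Every bag has size at most 3, so the width is 3 − 1 = 2 and tw(G) ≤ 2. The edges 3–1–7–5–4–6–8–2–3 form a cycle, so G is not a tree and its treewidth is at least 2. The upper and lower bounds meet at 2, so that is the treewidth.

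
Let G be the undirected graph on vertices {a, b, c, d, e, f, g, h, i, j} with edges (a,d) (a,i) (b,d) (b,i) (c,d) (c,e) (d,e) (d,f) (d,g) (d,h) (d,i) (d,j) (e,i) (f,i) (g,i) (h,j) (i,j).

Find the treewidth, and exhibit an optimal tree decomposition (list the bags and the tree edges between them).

Treewidth 2.
Bags: B1 = {d, i, j}  B2 = {d, h, j}  B3 = {d, e, i}  B4 = {d, g, i}  B5 = {a, d, i}  B6 = {c, d, e}  B7 = {b, d, i}  B8 = {d, f, i}
Tree: B1–B2, B1–B3, B1–B4, B3–B5, B3–B6, B3–B7, B5–B8

The largest bag has 3 vertices, giving width 2; this decomposition certifies tw(G) ≤ 2. Conversely, {d, h, j} is a clique of size 3, and the vertices of any clique must share a bag in every tree decomposition; so some bag has ≥ 3 vertices and tw(G) ≥ 2. Combining the bounds, tw(G) = 2.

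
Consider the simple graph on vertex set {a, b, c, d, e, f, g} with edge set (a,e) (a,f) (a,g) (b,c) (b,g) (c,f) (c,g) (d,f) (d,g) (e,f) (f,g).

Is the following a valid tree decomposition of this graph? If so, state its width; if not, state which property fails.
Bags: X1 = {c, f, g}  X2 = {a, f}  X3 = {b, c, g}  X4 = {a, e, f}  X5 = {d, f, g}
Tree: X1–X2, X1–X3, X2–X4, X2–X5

No — edge (g,a) lies in no bag.

A tree decomposition must satisfy three properties: every vertex lies in some bag; for every edge, both endpoints lie together in some bag; and for every vertex, the bags containing it form a connected subtree. Here edge (g,a) lies in no bag, so the decomposition is invalid.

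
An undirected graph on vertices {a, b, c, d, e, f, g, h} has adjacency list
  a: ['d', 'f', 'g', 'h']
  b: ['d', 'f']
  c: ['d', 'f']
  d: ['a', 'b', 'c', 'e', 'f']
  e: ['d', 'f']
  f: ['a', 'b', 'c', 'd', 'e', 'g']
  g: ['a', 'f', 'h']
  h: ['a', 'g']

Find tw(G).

A width-2 tree decomposition is:
Bags: B1 = {a, f, g}  B2 = {a, d, f}  B3 = {b, d, f}  B4 = {a, g, h}  B5 = {c, d, f}  B6 = {d, e, f}
Tree: B1–B2, B2–B3, B1–B4, B2–B5, B2–B6
Each bag holds 3 vertices, so the decomposition has width 2, which upper-bounds the treewidth. For the lower bound, the 3 vertices {a, g, h} are pairwise adjacent, and any tree decomposition puts a clique entirely inside one bag — forcing width ≥ 2. Therefore the treewidth is 2.

2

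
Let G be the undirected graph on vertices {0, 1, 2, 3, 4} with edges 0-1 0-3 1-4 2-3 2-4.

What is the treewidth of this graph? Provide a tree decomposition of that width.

Every bag has size at most 3, so the width is 3 − 1 = 2 and tw(G) ≤ 2. The edges 2–4–1–0–3–2 form a cycle, so G is not a tree and its treewidth is at least 2. Hence tw(G) = 2 exactly.

Treewidth 2.
One optimal decomposition is:
Bags: B1 = {1, 2, 4}  B2 = {0, 1, 2}  B3 = {0, 2, 3}
Tree: B1–B2, B2–B3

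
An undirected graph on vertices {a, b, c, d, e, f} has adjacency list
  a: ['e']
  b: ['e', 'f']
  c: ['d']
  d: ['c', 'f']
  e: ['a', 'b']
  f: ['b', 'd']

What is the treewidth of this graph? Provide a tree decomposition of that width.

Treewidth 1.
One such decomposition:
Bags: B1 = {a, e}  B2 = {b, e}  B3 = {b, f}  B4 = {d, f}  B5 = {c, d}
Tree: B1–B2, B2–B3, B3–B4, B4–B5

The largest bag has 2 vertices, giving width 1; this decomposition certifies tw(G) ≤ 1. Any graph with an edge has treewidth ≥ 1, and G has the edge a–e. The upper and lower bounds meet at 1, so that is the treewidth.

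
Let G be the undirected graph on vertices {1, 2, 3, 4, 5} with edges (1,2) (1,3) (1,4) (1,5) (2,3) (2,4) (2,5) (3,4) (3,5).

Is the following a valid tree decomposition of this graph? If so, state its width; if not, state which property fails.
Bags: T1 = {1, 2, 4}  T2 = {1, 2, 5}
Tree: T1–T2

A tree decomposition must satisfy three properties: every vertex lies in some bag; for every edge, both endpoints lie together in some bag; and for every vertex, the bags containing it form a connected subtree. Here vertex 3 appears in no bag, so the decomposition is invalid.

No — vertex 3 appears in no bag.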